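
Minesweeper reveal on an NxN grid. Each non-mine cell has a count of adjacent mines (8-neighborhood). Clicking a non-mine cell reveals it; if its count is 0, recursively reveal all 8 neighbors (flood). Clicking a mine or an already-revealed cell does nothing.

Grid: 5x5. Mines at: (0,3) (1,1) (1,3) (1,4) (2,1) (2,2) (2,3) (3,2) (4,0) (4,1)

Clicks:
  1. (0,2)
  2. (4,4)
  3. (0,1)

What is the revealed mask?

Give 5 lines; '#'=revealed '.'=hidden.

Answer: .##..
.....
.....
...##
...##

Derivation:
Click 1 (0,2) count=3: revealed 1 new [(0,2)] -> total=1
Click 2 (4,4) count=0: revealed 4 new [(3,3) (3,4) (4,3) (4,4)] -> total=5
Click 3 (0,1) count=1: revealed 1 new [(0,1)] -> total=6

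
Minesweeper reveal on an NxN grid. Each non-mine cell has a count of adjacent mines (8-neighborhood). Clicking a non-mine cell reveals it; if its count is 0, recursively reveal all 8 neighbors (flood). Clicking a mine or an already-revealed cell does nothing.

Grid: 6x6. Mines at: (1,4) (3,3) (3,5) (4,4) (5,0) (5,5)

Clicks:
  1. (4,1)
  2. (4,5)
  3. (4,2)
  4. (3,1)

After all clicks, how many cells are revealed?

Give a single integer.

Click 1 (4,1) count=1: revealed 1 new [(4,1)] -> total=1
Click 2 (4,5) count=3: revealed 1 new [(4,5)] -> total=2
Click 3 (4,2) count=1: revealed 1 new [(4,2)] -> total=3
Click 4 (3,1) count=0: revealed 16 new [(0,0) (0,1) (0,2) (0,3) (1,0) (1,1) (1,2) (1,3) (2,0) (2,1) (2,2) (2,3) (3,0) (3,1) (3,2) (4,0)] -> total=19

Answer: 19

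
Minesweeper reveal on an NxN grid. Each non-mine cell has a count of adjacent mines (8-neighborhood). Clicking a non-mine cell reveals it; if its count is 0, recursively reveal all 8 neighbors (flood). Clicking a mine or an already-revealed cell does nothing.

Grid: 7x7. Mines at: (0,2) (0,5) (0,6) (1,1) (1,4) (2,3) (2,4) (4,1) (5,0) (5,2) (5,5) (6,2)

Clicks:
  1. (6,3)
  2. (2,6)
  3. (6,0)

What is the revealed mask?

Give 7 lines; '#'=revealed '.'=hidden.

Answer: .......
.....##
.....##
.....##
.....##
.......
#..#...

Derivation:
Click 1 (6,3) count=2: revealed 1 new [(6,3)] -> total=1
Click 2 (2,6) count=0: revealed 8 new [(1,5) (1,6) (2,5) (2,6) (3,5) (3,6) (4,5) (4,6)] -> total=9
Click 3 (6,0) count=1: revealed 1 new [(6,0)] -> total=10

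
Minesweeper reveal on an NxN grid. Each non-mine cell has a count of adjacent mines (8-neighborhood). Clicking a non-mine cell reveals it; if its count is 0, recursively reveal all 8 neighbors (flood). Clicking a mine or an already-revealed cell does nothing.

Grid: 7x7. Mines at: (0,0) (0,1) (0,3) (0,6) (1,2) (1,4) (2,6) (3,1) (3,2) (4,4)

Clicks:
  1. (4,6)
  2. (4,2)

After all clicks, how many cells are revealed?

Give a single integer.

Answer: 22

Derivation:
Click 1 (4,6) count=0: revealed 22 new [(3,5) (3,6) (4,0) (4,1) (4,2) (4,3) (4,5) (4,6) (5,0) (5,1) (5,2) (5,3) (5,4) (5,5) (5,6) (6,0) (6,1) (6,2) (6,3) (6,4) (6,5) (6,6)] -> total=22
Click 2 (4,2) count=2: revealed 0 new [(none)] -> total=22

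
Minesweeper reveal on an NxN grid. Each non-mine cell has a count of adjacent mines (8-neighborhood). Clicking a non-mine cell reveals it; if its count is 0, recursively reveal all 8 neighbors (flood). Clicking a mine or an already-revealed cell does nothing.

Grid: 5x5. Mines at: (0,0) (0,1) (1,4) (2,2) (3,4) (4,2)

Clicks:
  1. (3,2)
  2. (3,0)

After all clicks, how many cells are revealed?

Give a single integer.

Click 1 (3,2) count=2: revealed 1 new [(3,2)] -> total=1
Click 2 (3,0) count=0: revealed 8 new [(1,0) (1,1) (2,0) (2,1) (3,0) (3,1) (4,0) (4,1)] -> total=9

Answer: 9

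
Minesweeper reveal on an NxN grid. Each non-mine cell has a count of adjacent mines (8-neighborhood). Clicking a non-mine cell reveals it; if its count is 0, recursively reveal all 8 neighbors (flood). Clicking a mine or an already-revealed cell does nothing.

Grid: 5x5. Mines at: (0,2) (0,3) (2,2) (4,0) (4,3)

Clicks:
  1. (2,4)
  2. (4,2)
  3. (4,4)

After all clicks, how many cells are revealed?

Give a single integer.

Answer: 8

Derivation:
Click 1 (2,4) count=0: revealed 6 new [(1,3) (1,4) (2,3) (2,4) (3,3) (3,4)] -> total=6
Click 2 (4,2) count=1: revealed 1 new [(4,2)] -> total=7
Click 3 (4,4) count=1: revealed 1 new [(4,4)] -> total=8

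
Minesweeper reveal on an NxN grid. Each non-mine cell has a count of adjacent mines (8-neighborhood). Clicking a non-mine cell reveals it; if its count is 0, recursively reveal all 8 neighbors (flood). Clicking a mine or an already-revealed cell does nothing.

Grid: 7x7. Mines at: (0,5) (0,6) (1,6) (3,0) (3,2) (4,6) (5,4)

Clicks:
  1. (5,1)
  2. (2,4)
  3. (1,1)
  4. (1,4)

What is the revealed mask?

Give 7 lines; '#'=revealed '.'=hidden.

Answer: #####..
######.
######.
...###.
######.
####...
####...

Derivation:
Click 1 (5,1) count=0: revealed 12 new [(4,0) (4,1) (4,2) (4,3) (5,0) (5,1) (5,2) (5,3) (6,0) (6,1) (6,2) (6,3)] -> total=12
Click 2 (2,4) count=0: revealed 22 new [(0,0) (0,1) (0,2) (0,3) (0,4) (1,0) (1,1) (1,2) (1,3) (1,4) (1,5) (2,0) (2,1) (2,2) (2,3) (2,4) (2,5) (3,3) (3,4) (3,5) (4,4) (4,5)] -> total=34
Click 3 (1,1) count=0: revealed 0 new [(none)] -> total=34
Click 4 (1,4) count=1: revealed 0 new [(none)] -> total=34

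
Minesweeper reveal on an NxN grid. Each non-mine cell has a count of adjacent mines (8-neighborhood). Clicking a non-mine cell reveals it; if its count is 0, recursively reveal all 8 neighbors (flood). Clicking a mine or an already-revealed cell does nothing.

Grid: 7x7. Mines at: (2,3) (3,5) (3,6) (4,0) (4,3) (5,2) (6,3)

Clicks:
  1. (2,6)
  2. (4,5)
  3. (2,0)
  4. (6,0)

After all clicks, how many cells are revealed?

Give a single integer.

Answer: 28

Derivation:
Click 1 (2,6) count=2: revealed 1 new [(2,6)] -> total=1
Click 2 (4,5) count=2: revealed 1 new [(4,5)] -> total=2
Click 3 (2,0) count=0: revealed 22 new [(0,0) (0,1) (0,2) (0,3) (0,4) (0,5) (0,6) (1,0) (1,1) (1,2) (1,3) (1,4) (1,5) (1,6) (2,0) (2,1) (2,2) (2,4) (2,5) (3,0) (3,1) (3,2)] -> total=24
Click 4 (6,0) count=0: revealed 4 new [(5,0) (5,1) (6,0) (6,1)] -> total=28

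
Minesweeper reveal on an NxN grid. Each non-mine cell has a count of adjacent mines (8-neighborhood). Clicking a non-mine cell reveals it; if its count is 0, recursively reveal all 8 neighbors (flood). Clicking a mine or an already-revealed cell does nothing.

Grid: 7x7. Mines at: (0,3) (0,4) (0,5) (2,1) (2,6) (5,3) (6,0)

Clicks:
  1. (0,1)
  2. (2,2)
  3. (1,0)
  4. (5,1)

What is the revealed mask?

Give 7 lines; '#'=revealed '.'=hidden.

Click 1 (0,1) count=0: revealed 6 new [(0,0) (0,1) (0,2) (1,0) (1,1) (1,2)] -> total=6
Click 2 (2,2) count=1: revealed 1 new [(2,2)] -> total=7
Click 3 (1,0) count=1: revealed 0 new [(none)] -> total=7
Click 4 (5,1) count=1: revealed 1 new [(5,1)] -> total=8

Answer: ###....
###....
..#....
.......
.......
.#.....
.......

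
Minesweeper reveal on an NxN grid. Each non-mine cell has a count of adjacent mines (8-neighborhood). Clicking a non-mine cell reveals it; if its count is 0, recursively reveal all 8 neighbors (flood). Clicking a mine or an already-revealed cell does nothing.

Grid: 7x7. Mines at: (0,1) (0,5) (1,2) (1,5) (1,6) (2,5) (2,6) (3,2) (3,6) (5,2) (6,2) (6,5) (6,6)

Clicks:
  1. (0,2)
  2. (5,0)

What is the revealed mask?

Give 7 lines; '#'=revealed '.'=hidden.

Answer: ..#....
##.....
##.....
##.....
##.....
##.....
##.....

Derivation:
Click 1 (0,2) count=2: revealed 1 new [(0,2)] -> total=1
Click 2 (5,0) count=0: revealed 12 new [(1,0) (1,1) (2,0) (2,1) (3,0) (3,1) (4,0) (4,1) (5,0) (5,1) (6,0) (6,1)] -> total=13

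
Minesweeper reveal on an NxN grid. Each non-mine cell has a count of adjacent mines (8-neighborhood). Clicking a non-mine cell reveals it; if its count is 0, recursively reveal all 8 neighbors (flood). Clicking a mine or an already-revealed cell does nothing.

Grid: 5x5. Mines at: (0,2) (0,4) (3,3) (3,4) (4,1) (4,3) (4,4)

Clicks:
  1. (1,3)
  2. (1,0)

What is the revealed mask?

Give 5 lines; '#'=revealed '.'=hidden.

Click 1 (1,3) count=2: revealed 1 new [(1,3)] -> total=1
Click 2 (1,0) count=0: revealed 11 new [(0,0) (0,1) (1,0) (1,1) (1,2) (2,0) (2,1) (2,2) (3,0) (3,1) (3,2)] -> total=12

Answer: ##...
####.
###..
###..
.....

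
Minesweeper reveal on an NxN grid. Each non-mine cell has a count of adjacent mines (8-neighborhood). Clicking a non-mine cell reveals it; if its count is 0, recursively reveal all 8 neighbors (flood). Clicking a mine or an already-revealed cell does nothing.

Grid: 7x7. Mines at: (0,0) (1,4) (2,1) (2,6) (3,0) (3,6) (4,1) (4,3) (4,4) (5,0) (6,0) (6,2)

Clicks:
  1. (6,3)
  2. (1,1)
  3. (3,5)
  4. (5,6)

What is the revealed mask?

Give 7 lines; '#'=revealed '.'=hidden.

Click 1 (6,3) count=1: revealed 1 new [(6,3)] -> total=1
Click 2 (1,1) count=2: revealed 1 new [(1,1)] -> total=2
Click 3 (3,5) count=3: revealed 1 new [(3,5)] -> total=3
Click 4 (5,6) count=0: revealed 9 new [(4,5) (4,6) (5,3) (5,4) (5,5) (5,6) (6,4) (6,5) (6,6)] -> total=12

Answer: .......
.#.....
.......
.....#.
.....##
...####
...####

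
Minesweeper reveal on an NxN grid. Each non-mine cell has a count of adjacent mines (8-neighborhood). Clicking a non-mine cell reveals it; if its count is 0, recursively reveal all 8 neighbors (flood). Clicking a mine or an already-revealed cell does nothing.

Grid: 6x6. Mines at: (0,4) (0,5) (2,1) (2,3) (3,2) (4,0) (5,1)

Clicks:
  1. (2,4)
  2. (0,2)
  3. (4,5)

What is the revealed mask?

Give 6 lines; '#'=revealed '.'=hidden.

Answer: ####..
######
....##
...###
..####
..####

Derivation:
Click 1 (2,4) count=1: revealed 1 new [(2,4)] -> total=1
Click 2 (0,2) count=0: revealed 8 new [(0,0) (0,1) (0,2) (0,3) (1,0) (1,1) (1,2) (1,3)] -> total=9
Click 3 (4,5) count=0: revealed 14 new [(1,4) (1,5) (2,5) (3,3) (3,4) (3,5) (4,2) (4,3) (4,4) (4,5) (5,2) (5,3) (5,4) (5,5)] -> total=23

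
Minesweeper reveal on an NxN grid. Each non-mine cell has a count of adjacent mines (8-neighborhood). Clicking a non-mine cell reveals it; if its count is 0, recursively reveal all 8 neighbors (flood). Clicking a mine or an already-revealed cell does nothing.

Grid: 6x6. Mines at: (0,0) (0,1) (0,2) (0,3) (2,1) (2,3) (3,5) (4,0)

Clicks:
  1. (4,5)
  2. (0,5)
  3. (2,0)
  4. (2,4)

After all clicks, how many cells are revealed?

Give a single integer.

Click 1 (4,5) count=1: revealed 1 new [(4,5)] -> total=1
Click 2 (0,5) count=0: revealed 6 new [(0,4) (0,5) (1,4) (1,5) (2,4) (2,5)] -> total=7
Click 3 (2,0) count=1: revealed 1 new [(2,0)] -> total=8
Click 4 (2,4) count=2: revealed 0 new [(none)] -> total=8

Answer: 8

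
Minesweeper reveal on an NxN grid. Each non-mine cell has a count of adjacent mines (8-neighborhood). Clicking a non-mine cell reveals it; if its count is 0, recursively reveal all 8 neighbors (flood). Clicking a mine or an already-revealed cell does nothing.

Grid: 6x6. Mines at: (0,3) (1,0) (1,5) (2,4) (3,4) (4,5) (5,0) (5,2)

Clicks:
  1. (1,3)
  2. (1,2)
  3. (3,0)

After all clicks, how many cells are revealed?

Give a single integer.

Answer: 15

Derivation:
Click 1 (1,3) count=2: revealed 1 new [(1,3)] -> total=1
Click 2 (1,2) count=1: revealed 1 new [(1,2)] -> total=2
Click 3 (3,0) count=0: revealed 13 new [(1,1) (2,0) (2,1) (2,2) (2,3) (3,0) (3,1) (3,2) (3,3) (4,0) (4,1) (4,2) (4,3)] -> total=15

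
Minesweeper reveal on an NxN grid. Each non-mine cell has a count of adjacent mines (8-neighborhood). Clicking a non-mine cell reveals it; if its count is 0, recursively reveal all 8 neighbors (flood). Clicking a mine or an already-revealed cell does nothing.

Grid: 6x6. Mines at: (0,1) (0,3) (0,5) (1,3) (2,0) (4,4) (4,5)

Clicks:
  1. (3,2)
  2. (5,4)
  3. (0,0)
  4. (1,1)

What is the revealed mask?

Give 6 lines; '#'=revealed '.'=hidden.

Click 1 (3,2) count=0: revealed 15 new [(2,1) (2,2) (2,3) (3,0) (3,1) (3,2) (3,3) (4,0) (4,1) (4,2) (4,3) (5,0) (5,1) (5,2) (5,3)] -> total=15
Click 2 (5,4) count=2: revealed 1 new [(5,4)] -> total=16
Click 3 (0,0) count=1: revealed 1 new [(0,0)] -> total=17
Click 4 (1,1) count=2: revealed 1 new [(1,1)] -> total=18

Answer: #.....
.#....
.###..
####..
####..
#####.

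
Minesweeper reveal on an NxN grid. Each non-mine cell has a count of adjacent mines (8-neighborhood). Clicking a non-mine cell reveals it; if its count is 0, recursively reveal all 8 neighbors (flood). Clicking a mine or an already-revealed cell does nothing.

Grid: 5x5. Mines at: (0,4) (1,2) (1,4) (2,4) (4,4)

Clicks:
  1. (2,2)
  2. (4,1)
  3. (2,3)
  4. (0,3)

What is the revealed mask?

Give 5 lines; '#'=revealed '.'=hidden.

Click 1 (2,2) count=1: revealed 1 new [(2,2)] -> total=1
Click 2 (4,1) count=0: revealed 15 new [(0,0) (0,1) (1,0) (1,1) (2,0) (2,1) (2,3) (3,0) (3,1) (3,2) (3,3) (4,0) (4,1) (4,2) (4,3)] -> total=16
Click 3 (2,3) count=3: revealed 0 new [(none)] -> total=16
Click 4 (0,3) count=3: revealed 1 new [(0,3)] -> total=17

Answer: ##.#.
##...
####.
####.
####.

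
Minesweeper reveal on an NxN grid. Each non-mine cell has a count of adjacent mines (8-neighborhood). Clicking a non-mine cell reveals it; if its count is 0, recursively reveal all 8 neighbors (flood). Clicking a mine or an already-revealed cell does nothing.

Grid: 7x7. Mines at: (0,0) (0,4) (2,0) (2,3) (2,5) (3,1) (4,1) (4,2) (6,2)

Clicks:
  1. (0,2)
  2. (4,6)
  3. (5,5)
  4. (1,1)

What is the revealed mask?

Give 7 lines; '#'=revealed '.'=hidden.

Click 1 (0,2) count=0: revealed 6 new [(0,1) (0,2) (0,3) (1,1) (1,2) (1,3)] -> total=6
Click 2 (4,6) count=0: revealed 16 new [(3,3) (3,4) (3,5) (3,6) (4,3) (4,4) (4,5) (4,6) (5,3) (5,4) (5,5) (5,6) (6,3) (6,4) (6,5) (6,6)] -> total=22
Click 3 (5,5) count=0: revealed 0 new [(none)] -> total=22
Click 4 (1,1) count=2: revealed 0 new [(none)] -> total=22

Answer: .###...
.###...
.......
...####
...####
...####
...####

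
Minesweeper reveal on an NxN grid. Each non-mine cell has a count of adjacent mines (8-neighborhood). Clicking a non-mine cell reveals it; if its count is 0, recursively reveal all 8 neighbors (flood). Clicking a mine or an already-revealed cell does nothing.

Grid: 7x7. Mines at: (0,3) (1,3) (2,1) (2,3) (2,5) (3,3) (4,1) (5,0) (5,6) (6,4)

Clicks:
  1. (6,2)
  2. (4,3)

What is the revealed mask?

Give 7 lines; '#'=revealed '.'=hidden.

Answer: .......
.......
.......
.......
...#...
.###...
.###...

Derivation:
Click 1 (6,2) count=0: revealed 6 new [(5,1) (5,2) (5,3) (6,1) (6,2) (6,3)] -> total=6
Click 2 (4,3) count=1: revealed 1 new [(4,3)] -> total=7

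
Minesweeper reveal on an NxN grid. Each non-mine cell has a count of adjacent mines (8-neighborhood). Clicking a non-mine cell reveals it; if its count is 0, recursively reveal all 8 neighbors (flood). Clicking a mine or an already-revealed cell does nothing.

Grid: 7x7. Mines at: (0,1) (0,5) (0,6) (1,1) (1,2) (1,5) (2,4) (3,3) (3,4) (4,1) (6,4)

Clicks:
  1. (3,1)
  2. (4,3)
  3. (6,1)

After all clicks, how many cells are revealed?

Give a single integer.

Answer: 10

Derivation:
Click 1 (3,1) count=1: revealed 1 new [(3,1)] -> total=1
Click 2 (4,3) count=2: revealed 1 new [(4,3)] -> total=2
Click 3 (6,1) count=0: revealed 8 new [(5,0) (5,1) (5,2) (5,3) (6,0) (6,1) (6,2) (6,3)] -> total=10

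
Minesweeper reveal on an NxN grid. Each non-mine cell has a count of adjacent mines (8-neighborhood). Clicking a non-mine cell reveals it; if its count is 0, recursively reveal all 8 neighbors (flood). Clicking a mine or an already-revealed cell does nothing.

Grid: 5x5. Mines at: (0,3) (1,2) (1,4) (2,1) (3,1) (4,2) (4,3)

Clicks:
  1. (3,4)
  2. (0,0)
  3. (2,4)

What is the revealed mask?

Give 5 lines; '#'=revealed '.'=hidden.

Answer: ##...
##...
....#
....#
.....

Derivation:
Click 1 (3,4) count=1: revealed 1 new [(3,4)] -> total=1
Click 2 (0,0) count=0: revealed 4 new [(0,0) (0,1) (1,0) (1,1)] -> total=5
Click 3 (2,4) count=1: revealed 1 new [(2,4)] -> total=6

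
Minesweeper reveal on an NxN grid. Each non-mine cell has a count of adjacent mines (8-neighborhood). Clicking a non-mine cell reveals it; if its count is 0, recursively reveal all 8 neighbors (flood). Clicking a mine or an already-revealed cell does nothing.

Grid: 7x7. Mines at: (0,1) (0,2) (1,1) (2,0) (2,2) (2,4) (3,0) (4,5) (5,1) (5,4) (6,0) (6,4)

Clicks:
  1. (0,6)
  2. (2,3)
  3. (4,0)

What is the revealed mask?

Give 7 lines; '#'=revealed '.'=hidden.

Click 1 (0,6) count=0: revealed 12 new [(0,3) (0,4) (0,5) (0,6) (1,3) (1,4) (1,5) (1,6) (2,5) (2,6) (3,5) (3,6)] -> total=12
Click 2 (2,3) count=2: revealed 1 new [(2,3)] -> total=13
Click 3 (4,0) count=2: revealed 1 new [(4,0)] -> total=14

Answer: ...####
...####
...#.##
.....##
#......
.......
.......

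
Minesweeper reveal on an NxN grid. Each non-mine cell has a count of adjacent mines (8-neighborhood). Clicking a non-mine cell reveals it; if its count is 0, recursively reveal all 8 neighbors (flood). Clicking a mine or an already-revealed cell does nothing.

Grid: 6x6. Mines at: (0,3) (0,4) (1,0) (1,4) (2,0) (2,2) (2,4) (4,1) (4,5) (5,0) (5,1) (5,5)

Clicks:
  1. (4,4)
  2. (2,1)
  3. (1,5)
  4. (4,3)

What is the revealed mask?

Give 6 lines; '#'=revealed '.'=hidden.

Click 1 (4,4) count=2: revealed 1 new [(4,4)] -> total=1
Click 2 (2,1) count=3: revealed 1 new [(2,1)] -> total=2
Click 3 (1,5) count=3: revealed 1 new [(1,5)] -> total=3
Click 4 (4,3) count=0: revealed 8 new [(3,2) (3,3) (3,4) (4,2) (4,3) (5,2) (5,3) (5,4)] -> total=11

Answer: ......
.....#
.#....
..###.
..###.
..###.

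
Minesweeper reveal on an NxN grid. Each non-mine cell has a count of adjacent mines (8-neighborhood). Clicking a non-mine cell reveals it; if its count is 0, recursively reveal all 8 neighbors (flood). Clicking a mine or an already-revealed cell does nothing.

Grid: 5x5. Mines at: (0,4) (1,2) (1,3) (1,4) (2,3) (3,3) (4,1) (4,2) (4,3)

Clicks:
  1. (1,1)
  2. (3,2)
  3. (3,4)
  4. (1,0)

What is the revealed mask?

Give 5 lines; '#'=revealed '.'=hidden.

Answer: ##...
##...
##...
###.#
.....

Derivation:
Click 1 (1,1) count=1: revealed 1 new [(1,1)] -> total=1
Click 2 (3,2) count=5: revealed 1 new [(3,2)] -> total=2
Click 3 (3,4) count=3: revealed 1 new [(3,4)] -> total=3
Click 4 (1,0) count=0: revealed 7 new [(0,0) (0,1) (1,0) (2,0) (2,1) (3,0) (3,1)] -> total=10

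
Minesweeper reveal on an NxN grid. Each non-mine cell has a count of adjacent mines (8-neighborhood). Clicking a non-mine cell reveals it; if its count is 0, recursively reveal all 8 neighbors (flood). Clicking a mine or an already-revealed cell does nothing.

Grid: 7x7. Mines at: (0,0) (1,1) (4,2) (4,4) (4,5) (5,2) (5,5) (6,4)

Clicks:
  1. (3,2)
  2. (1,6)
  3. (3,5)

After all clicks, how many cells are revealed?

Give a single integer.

Click 1 (3,2) count=1: revealed 1 new [(3,2)] -> total=1
Click 2 (1,6) count=0: revealed 19 new [(0,2) (0,3) (0,4) (0,5) (0,6) (1,2) (1,3) (1,4) (1,5) (1,6) (2,2) (2,3) (2,4) (2,5) (2,6) (3,3) (3,4) (3,5) (3,6)] -> total=20
Click 3 (3,5) count=2: revealed 0 new [(none)] -> total=20

Answer: 20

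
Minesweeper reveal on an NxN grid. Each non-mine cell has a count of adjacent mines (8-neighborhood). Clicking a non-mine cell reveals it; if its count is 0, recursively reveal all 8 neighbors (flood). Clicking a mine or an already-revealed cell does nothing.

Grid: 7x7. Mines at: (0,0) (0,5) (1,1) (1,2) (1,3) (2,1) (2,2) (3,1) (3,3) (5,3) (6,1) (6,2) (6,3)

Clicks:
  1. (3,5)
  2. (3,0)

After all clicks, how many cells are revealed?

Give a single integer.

Answer: 19

Derivation:
Click 1 (3,5) count=0: revealed 18 new [(1,4) (1,5) (1,6) (2,4) (2,5) (2,6) (3,4) (3,5) (3,6) (4,4) (4,5) (4,6) (5,4) (5,5) (5,6) (6,4) (6,5) (6,6)] -> total=18
Click 2 (3,0) count=2: revealed 1 new [(3,0)] -> total=19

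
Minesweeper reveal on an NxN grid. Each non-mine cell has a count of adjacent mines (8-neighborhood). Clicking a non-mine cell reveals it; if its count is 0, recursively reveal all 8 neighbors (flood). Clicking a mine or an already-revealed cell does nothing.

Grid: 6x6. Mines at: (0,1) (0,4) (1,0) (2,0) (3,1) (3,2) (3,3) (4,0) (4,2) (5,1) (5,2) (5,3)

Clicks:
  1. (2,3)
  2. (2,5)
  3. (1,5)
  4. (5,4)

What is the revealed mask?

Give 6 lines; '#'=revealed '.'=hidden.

Answer: ......
....##
...###
....##
....##
....##

Derivation:
Click 1 (2,3) count=2: revealed 1 new [(2,3)] -> total=1
Click 2 (2,5) count=0: revealed 10 new [(1,4) (1,5) (2,4) (2,5) (3,4) (3,5) (4,4) (4,5) (5,4) (5,5)] -> total=11
Click 3 (1,5) count=1: revealed 0 new [(none)] -> total=11
Click 4 (5,4) count=1: revealed 0 new [(none)] -> total=11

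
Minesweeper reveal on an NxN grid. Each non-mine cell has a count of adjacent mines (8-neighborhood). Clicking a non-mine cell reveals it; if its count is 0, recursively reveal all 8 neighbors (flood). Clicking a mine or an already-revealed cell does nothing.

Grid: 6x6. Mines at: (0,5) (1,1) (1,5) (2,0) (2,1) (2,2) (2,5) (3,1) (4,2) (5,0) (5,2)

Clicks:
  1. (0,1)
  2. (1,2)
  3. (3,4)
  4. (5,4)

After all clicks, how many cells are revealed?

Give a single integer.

Click 1 (0,1) count=1: revealed 1 new [(0,1)] -> total=1
Click 2 (1,2) count=3: revealed 1 new [(1,2)] -> total=2
Click 3 (3,4) count=1: revealed 1 new [(3,4)] -> total=3
Click 4 (5,4) count=0: revealed 8 new [(3,3) (3,5) (4,3) (4,4) (4,5) (5,3) (5,4) (5,5)] -> total=11

Answer: 11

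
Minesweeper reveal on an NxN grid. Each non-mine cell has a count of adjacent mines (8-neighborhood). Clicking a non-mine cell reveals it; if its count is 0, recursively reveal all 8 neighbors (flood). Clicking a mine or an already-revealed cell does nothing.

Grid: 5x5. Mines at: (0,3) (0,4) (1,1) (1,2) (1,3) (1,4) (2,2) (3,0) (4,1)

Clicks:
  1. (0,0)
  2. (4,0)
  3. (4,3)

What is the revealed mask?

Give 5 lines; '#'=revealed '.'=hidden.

Answer: #....
.....
...##
..###
#.###

Derivation:
Click 1 (0,0) count=1: revealed 1 new [(0,0)] -> total=1
Click 2 (4,0) count=2: revealed 1 new [(4,0)] -> total=2
Click 3 (4,3) count=0: revealed 8 new [(2,3) (2,4) (3,2) (3,3) (3,4) (4,2) (4,3) (4,4)] -> total=10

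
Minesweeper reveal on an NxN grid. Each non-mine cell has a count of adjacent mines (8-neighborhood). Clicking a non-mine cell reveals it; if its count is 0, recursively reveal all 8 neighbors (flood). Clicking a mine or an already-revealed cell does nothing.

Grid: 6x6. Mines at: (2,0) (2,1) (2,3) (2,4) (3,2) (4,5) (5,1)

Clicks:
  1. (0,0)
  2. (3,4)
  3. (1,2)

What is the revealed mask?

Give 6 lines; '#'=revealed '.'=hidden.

Click 1 (0,0) count=0: revealed 12 new [(0,0) (0,1) (0,2) (0,3) (0,4) (0,5) (1,0) (1,1) (1,2) (1,3) (1,4) (1,5)] -> total=12
Click 2 (3,4) count=3: revealed 1 new [(3,4)] -> total=13
Click 3 (1,2) count=2: revealed 0 new [(none)] -> total=13

Answer: ######
######
......
....#.
......
......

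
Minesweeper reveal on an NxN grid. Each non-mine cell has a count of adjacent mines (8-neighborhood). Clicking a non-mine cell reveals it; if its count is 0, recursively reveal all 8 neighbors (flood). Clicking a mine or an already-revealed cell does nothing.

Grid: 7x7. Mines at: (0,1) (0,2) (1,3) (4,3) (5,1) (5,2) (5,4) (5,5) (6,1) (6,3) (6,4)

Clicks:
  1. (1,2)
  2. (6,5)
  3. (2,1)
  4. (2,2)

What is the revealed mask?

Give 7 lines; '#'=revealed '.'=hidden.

Click 1 (1,2) count=3: revealed 1 new [(1,2)] -> total=1
Click 2 (6,5) count=3: revealed 1 new [(6,5)] -> total=2
Click 3 (2,1) count=0: revealed 11 new [(1,0) (1,1) (2,0) (2,1) (2,2) (3,0) (3,1) (3,2) (4,0) (4,1) (4,2)] -> total=13
Click 4 (2,2) count=1: revealed 0 new [(none)] -> total=13

Answer: .......
###....
###....
###....
###....
.......
.....#.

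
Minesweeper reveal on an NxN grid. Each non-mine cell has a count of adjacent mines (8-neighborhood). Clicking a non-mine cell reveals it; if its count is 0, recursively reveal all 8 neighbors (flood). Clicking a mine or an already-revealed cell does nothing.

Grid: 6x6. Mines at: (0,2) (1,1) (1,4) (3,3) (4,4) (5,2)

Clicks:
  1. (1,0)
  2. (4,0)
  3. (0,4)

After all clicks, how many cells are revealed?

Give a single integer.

Answer: 13

Derivation:
Click 1 (1,0) count=1: revealed 1 new [(1,0)] -> total=1
Click 2 (4,0) count=0: revealed 11 new [(2,0) (2,1) (2,2) (3,0) (3,1) (3,2) (4,0) (4,1) (4,2) (5,0) (5,1)] -> total=12
Click 3 (0,4) count=1: revealed 1 new [(0,4)] -> total=13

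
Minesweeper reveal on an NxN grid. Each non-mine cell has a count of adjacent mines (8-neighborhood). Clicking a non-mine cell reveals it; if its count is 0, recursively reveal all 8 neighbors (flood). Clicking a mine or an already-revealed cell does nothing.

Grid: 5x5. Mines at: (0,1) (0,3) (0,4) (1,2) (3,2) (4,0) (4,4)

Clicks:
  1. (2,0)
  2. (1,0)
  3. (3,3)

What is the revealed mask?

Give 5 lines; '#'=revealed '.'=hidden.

Answer: .....
##...
##...
##.#.
.....

Derivation:
Click 1 (2,0) count=0: revealed 6 new [(1,0) (1,1) (2,0) (2,1) (3,0) (3,1)] -> total=6
Click 2 (1,0) count=1: revealed 0 new [(none)] -> total=6
Click 3 (3,3) count=2: revealed 1 new [(3,3)] -> total=7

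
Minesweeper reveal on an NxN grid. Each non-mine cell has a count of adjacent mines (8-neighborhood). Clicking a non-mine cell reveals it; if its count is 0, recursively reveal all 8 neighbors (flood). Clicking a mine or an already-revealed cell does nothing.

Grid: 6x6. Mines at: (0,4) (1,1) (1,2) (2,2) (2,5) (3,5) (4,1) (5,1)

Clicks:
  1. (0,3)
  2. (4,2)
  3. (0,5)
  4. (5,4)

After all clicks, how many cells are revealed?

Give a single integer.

Answer: 13

Derivation:
Click 1 (0,3) count=2: revealed 1 new [(0,3)] -> total=1
Click 2 (4,2) count=2: revealed 1 new [(4,2)] -> total=2
Click 3 (0,5) count=1: revealed 1 new [(0,5)] -> total=3
Click 4 (5,4) count=0: revealed 10 new [(3,2) (3,3) (3,4) (4,3) (4,4) (4,5) (5,2) (5,3) (5,4) (5,5)] -> total=13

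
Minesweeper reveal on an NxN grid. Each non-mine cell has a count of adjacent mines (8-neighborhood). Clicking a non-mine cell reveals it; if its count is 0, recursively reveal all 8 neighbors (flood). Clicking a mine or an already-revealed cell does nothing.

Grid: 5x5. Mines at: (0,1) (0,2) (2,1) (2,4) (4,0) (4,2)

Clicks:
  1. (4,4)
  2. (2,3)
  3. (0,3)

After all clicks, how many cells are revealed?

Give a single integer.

Answer: 6

Derivation:
Click 1 (4,4) count=0: revealed 4 new [(3,3) (3,4) (4,3) (4,4)] -> total=4
Click 2 (2,3) count=1: revealed 1 new [(2,3)] -> total=5
Click 3 (0,3) count=1: revealed 1 new [(0,3)] -> total=6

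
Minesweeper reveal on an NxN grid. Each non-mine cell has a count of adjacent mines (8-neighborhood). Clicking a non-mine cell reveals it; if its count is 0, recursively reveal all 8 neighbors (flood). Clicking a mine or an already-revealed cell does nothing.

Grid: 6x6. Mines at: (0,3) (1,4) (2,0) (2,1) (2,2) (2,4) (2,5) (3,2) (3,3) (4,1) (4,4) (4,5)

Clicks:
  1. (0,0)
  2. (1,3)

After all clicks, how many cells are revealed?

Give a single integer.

Click 1 (0,0) count=0: revealed 6 new [(0,0) (0,1) (0,2) (1,0) (1,1) (1,2)] -> total=6
Click 2 (1,3) count=4: revealed 1 new [(1,3)] -> total=7

Answer: 7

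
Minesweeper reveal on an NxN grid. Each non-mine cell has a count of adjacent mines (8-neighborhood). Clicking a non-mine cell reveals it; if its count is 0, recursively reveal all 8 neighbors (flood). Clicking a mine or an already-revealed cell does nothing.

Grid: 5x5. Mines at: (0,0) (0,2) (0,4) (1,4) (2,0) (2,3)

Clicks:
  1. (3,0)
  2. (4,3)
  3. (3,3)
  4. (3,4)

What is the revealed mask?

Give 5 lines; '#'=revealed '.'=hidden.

Answer: .....
.....
.....
#####
#####

Derivation:
Click 1 (3,0) count=1: revealed 1 new [(3,0)] -> total=1
Click 2 (4,3) count=0: revealed 9 new [(3,1) (3,2) (3,3) (3,4) (4,0) (4,1) (4,2) (4,3) (4,4)] -> total=10
Click 3 (3,3) count=1: revealed 0 new [(none)] -> total=10
Click 4 (3,4) count=1: revealed 0 new [(none)] -> total=10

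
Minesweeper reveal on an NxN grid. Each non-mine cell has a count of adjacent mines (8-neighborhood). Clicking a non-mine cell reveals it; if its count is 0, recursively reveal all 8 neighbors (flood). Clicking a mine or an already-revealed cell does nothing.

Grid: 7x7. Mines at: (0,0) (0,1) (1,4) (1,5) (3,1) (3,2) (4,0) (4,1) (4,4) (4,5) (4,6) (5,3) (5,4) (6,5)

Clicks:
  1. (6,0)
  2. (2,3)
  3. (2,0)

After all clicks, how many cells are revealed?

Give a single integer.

Answer: 8

Derivation:
Click 1 (6,0) count=0: revealed 6 new [(5,0) (5,1) (5,2) (6,0) (6,1) (6,2)] -> total=6
Click 2 (2,3) count=2: revealed 1 new [(2,3)] -> total=7
Click 3 (2,0) count=1: revealed 1 new [(2,0)] -> total=8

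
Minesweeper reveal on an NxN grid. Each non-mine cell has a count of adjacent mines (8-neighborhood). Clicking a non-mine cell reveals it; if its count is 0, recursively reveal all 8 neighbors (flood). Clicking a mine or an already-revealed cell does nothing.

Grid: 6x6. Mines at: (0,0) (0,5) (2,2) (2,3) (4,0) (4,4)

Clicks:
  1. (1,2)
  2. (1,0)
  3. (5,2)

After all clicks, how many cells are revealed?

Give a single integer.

Click 1 (1,2) count=2: revealed 1 new [(1,2)] -> total=1
Click 2 (1,0) count=1: revealed 1 new [(1,0)] -> total=2
Click 3 (5,2) count=0: revealed 9 new [(3,1) (3,2) (3,3) (4,1) (4,2) (4,3) (5,1) (5,2) (5,3)] -> total=11

Answer: 11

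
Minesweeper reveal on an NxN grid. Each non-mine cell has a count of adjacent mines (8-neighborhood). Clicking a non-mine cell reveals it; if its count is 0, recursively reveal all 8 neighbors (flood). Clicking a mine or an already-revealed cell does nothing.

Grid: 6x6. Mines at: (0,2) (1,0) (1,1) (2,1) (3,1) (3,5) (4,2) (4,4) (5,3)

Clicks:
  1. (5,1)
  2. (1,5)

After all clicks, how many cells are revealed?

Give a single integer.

Answer: 15

Derivation:
Click 1 (5,1) count=1: revealed 1 new [(5,1)] -> total=1
Click 2 (1,5) count=0: revealed 14 new [(0,3) (0,4) (0,5) (1,2) (1,3) (1,4) (1,5) (2,2) (2,3) (2,4) (2,5) (3,2) (3,3) (3,4)] -> total=15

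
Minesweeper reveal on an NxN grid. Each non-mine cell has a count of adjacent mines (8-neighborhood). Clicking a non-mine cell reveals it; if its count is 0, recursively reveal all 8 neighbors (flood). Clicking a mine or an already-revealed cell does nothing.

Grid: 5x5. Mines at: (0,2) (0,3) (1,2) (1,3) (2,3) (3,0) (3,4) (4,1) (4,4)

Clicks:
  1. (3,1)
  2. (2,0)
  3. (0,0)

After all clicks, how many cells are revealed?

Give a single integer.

Click 1 (3,1) count=2: revealed 1 new [(3,1)] -> total=1
Click 2 (2,0) count=1: revealed 1 new [(2,0)] -> total=2
Click 3 (0,0) count=0: revealed 5 new [(0,0) (0,1) (1,0) (1,1) (2,1)] -> total=7

Answer: 7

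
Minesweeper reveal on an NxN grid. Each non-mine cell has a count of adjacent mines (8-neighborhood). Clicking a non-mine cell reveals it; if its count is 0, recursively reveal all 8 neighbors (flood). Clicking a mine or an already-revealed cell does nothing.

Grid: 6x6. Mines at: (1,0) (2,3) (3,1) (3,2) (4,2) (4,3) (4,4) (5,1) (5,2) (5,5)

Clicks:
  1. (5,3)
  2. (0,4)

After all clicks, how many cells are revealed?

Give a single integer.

Click 1 (5,3) count=4: revealed 1 new [(5,3)] -> total=1
Click 2 (0,4) count=0: revealed 14 new [(0,1) (0,2) (0,3) (0,4) (0,5) (1,1) (1,2) (1,3) (1,4) (1,5) (2,4) (2,5) (3,4) (3,5)] -> total=15

Answer: 15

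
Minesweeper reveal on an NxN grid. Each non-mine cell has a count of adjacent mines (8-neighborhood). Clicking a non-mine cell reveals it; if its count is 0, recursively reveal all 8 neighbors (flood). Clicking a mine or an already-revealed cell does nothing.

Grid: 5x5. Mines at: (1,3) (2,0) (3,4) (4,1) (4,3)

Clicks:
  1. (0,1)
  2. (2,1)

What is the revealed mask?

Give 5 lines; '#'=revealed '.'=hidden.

Answer: ###..
###..
.#...
.....
.....

Derivation:
Click 1 (0,1) count=0: revealed 6 new [(0,0) (0,1) (0,2) (1,0) (1,1) (1,2)] -> total=6
Click 2 (2,1) count=1: revealed 1 new [(2,1)] -> total=7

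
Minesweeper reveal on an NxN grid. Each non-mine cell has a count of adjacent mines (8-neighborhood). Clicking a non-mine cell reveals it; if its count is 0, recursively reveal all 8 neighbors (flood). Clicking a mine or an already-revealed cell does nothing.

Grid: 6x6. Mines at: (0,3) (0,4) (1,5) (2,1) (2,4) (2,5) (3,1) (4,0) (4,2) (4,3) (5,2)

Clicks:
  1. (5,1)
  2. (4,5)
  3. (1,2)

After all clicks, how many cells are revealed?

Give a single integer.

Click 1 (5,1) count=3: revealed 1 new [(5,1)] -> total=1
Click 2 (4,5) count=0: revealed 6 new [(3,4) (3,5) (4,4) (4,5) (5,4) (5,5)] -> total=7
Click 3 (1,2) count=2: revealed 1 new [(1,2)] -> total=8

Answer: 8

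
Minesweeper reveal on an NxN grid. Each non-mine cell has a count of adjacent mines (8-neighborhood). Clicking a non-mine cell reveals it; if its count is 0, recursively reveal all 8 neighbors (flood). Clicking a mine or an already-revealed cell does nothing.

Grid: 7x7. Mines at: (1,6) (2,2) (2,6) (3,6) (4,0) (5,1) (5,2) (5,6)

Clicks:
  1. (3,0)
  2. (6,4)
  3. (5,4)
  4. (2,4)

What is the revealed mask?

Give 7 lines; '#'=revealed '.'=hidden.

Click 1 (3,0) count=1: revealed 1 new [(3,0)] -> total=1
Click 2 (6,4) count=0: revealed 30 new [(0,0) (0,1) (0,2) (0,3) (0,4) (0,5) (1,0) (1,1) (1,2) (1,3) (1,4) (1,5) (2,0) (2,1) (2,3) (2,4) (2,5) (3,1) (3,3) (3,4) (3,5) (4,3) (4,4) (4,5) (5,3) (5,4) (5,5) (6,3) (6,4) (6,5)] -> total=31
Click 3 (5,4) count=0: revealed 0 new [(none)] -> total=31
Click 4 (2,4) count=0: revealed 0 new [(none)] -> total=31

Answer: ######.
######.
##.###.
##.###.
...###.
...###.
...###.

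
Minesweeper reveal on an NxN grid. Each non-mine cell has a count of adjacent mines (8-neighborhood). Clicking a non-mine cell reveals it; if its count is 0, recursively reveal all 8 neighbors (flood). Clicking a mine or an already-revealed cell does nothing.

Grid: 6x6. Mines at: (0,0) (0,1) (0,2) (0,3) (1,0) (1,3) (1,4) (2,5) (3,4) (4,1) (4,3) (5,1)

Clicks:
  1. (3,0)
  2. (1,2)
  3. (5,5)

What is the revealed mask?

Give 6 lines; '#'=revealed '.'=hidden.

Answer: ......
..#...
......
#.....
....##
....##

Derivation:
Click 1 (3,0) count=1: revealed 1 new [(3,0)] -> total=1
Click 2 (1,2) count=4: revealed 1 new [(1,2)] -> total=2
Click 3 (5,5) count=0: revealed 4 new [(4,4) (4,5) (5,4) (5,5)] -> total=6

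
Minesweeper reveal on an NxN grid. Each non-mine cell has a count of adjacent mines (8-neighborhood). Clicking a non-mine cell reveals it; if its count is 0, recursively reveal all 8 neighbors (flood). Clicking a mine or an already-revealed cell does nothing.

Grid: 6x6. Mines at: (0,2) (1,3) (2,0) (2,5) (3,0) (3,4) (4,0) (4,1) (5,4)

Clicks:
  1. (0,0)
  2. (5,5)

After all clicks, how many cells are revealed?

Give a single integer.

Click 1 (0,0) count=0: revealed 4 new [(0,0) (0,1) (1,0) (1,1)] -> total=4
Click 2 (5,5) count=1: revealed 1 new [(5,5)] -> total=5

Answer: 5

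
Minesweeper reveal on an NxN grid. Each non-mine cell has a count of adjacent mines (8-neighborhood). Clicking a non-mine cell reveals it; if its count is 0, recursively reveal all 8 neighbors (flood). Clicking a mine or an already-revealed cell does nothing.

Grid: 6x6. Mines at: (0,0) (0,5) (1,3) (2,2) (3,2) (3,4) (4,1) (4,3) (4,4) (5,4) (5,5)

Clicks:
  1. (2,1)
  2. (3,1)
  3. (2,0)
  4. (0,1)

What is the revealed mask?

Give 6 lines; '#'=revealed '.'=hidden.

Answer: .#....
##....
##....
##....
......
......

Derivation:
Click 1 (2,1) count=2: revealed 1 new [(2,1)] -> total=1
Click 2 (3,1) count=3: revealed 1 new [(3,1)] -> total=2
Click 3 (2,0) count=0: revealed 4 new [(1,0) (1,1) (2,0) (3,0)] -> total=6
Click 4 (0,1) count=1: revealed 1 new [(0,1)] -> total=7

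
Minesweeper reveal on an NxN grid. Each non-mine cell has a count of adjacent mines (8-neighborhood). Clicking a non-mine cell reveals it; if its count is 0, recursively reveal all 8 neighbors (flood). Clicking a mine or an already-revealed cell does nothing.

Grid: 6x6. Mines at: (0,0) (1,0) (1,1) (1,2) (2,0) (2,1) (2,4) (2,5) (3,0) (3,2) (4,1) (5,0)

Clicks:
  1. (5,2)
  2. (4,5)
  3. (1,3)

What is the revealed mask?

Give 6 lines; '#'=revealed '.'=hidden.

Click 1 (5,2) count=1: revealed 1 new [(5,2)] -> total=1
Click 2 (4,5) count=0: revealed 10 new [(3,3) (3,4) (3,5) (4,2) (4,3) (4,4) (4,5) (5,3) (5,4) (5,5)] -> total=11
Click 3 (1,3) count=2: revealed 1 new [(1,3)] -> total=12

Answer: ......
...#..
......
...###
..####
..####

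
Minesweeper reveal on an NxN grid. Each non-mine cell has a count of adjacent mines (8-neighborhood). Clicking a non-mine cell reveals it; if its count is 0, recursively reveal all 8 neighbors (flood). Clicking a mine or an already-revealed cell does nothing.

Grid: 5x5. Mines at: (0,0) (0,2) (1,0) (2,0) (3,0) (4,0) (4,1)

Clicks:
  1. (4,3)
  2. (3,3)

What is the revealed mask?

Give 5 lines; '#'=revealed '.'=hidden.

Click 1 (4,3) count=0: revealed 17 new [(0,3) (0,4) (1,1) (1,2) (1,3) (1,4) (2,1) (2,2) (2,3) (2,4) (3,1) (3,2) (3,3) (3,4) (4,2) (4,3) (4,4)] -> total=17
Click 2 (3,3) count=0: revealed 0 new [(none)] -> total=17

Answer: ...##
.####
.####
.####
..###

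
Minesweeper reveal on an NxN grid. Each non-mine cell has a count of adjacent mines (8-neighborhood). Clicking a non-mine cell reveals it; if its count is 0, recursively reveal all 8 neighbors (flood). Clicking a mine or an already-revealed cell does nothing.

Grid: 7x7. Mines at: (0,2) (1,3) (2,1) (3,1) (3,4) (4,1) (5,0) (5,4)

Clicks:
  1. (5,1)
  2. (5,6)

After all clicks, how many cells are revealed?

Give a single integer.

Answer: 18

Derivation:
Click 1 (5,1) count=2: revealed 1 new [(5,1)] -> total=1
Click 2 (5,6) count=0: revealed 17 new [(0,4) (0,5) (0,6) (1,4) (1,5) (1,6) (2,4) (2,5) (2,6) (3,5) (3,6) (4,5) (4,6) (5,5) (5,6) (6,5) (6,6)] -> total=18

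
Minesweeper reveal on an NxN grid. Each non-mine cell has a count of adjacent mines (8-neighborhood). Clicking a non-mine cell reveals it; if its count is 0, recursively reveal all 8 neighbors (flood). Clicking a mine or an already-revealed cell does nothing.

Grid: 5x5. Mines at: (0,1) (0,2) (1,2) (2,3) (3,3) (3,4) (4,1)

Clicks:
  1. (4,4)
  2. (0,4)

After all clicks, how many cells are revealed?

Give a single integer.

Answer: 5

Derivation:
Click 1 (4,4) count=2: revealed 1 new [(4,4)] -> total=1
Click 2 (0,4) count=0: revealed 4 new [(0,3) (0,4) (1,3) (1,4)] -> total=5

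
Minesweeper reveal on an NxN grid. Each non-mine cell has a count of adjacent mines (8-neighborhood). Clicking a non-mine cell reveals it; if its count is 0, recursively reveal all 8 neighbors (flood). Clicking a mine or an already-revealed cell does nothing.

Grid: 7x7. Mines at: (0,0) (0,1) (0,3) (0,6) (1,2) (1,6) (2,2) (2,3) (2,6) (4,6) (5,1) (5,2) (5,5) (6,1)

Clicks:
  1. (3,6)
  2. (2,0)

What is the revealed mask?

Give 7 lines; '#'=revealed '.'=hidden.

Answer: .......
##.....
##.....
##....#
##.....
.......
.......

Derivation:
Click 1 (3,6) count=2: revealed 1 new [(3,6)] -> total=1
Click 2 (2,0) count=0: revealed 8 new [(1,0) (1,1) (2,0) (2,1) (3,0) (3,1) (4,0) (4,1)] -> total=9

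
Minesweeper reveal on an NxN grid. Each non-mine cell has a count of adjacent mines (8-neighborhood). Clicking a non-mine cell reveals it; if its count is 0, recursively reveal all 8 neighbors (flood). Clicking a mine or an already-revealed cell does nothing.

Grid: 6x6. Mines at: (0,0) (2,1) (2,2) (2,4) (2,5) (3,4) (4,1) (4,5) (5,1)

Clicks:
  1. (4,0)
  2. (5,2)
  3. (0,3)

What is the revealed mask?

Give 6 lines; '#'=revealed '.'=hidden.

Click 1 (4,0) count=2: revealed 1 new [(4,0)] -> total=1
Click 2 (5,2) count=2: revealed 1 new [(5,2)] -> total=2
Click 3 (0,3) count=0: revealed 10 new [(0,1) (0,2) (0,3) (0,4) (0,5) (1,1) (1,2) (1,3) (1,4) (1,5)] -> total=12

Answer: .#####
.#####
......
......
#.....
..#...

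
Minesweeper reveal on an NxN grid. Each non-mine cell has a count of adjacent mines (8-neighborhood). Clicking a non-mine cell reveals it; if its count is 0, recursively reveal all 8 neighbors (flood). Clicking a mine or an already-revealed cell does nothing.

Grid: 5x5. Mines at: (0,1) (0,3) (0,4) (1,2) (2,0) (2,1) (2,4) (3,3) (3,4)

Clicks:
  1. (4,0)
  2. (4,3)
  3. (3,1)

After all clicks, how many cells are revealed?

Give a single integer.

Answer: 7

Derivation:
Click 1 (4,0) count=0: revealed 6 new [(3,0) (3,1) (3,2) (4,0) (4,1) (4,2)] -> total=6
Click 2 (4,3) count=2: revealed 1 new [(4,3)] -> total=7
Click 3 (3,1) count=2: revealed 0 new [(none)] -> total=7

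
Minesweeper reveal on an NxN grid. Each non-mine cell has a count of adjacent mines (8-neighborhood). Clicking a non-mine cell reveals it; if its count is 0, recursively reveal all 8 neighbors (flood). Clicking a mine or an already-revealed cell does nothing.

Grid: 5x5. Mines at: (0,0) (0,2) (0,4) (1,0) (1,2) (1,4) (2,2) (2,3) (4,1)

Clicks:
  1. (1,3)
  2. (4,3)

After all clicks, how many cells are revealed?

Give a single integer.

Answer: 7

Derivation:
Click 1 (1,3) count=6: revealed 1 new [(1,3)] -> total=1
Click 2 (4,3) count=0: revealed 6 new [(3,2) (3,3) (3,4) (4,2) (4,3) (4,4)] -> total=7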